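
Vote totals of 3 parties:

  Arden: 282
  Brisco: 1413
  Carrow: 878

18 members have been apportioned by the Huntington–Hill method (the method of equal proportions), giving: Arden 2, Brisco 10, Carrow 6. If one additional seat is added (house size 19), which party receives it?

Priority for the next seat is population ÷ (√(s·(s+1))).
Priorities: Arden 115.126, Brisco 134.724, Carrow 135.478.
Highest priority: Carrow.

Carrow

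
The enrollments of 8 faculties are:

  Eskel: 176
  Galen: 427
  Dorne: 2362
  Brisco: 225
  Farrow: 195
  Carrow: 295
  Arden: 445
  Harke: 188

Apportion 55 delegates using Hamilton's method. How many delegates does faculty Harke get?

Standard divisor: 4313 ÷ 55 ≈ 78.418.
Standard quotas: Eskel 2.244, Galen 5.445, Dorne 30.121, Brisco 2.869, Farrow 2.487, Carrow 3.762, Arden 5.675, Harke 2.397.
Lower quotas: Eskel 2, Galen 5, Dorne 30, Brisco 2, Farrow 2, Carrow 3, Arden 5, Harke 2 (sum 51, leaving 4 seats).
Remainders in descending order: Brisco 0.869, Carrow 0.762, Arden 0.675, Farrow 0.487, Galen 0.445, Harke 0.397, Eskel 0.244, Dorne 0.121.
Largest remainders: Brisco, Carrow, Arden, Farrow receive the extra seats.
Harke receives 2.

2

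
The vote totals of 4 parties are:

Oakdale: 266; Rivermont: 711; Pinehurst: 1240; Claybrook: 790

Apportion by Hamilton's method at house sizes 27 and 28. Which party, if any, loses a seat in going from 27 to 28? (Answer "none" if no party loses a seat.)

Oakdale

At 27 seats: Oakdale 3, Rivermont 6, Pinehurst 11, Claybrook 7.
At 28 seats: Oakdale 2, Rivermont 7, Pinehurst 12, Claybrook 7.
Oakdale drops from 3 to 2.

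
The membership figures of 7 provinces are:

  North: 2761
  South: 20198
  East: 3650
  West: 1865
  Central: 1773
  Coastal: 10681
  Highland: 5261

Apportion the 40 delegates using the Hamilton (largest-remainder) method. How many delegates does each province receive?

The standard divisor is 46189/40 ≈ 1154.725.
Standard quotas: North 2.3910, South 17.4916, East 3.1609, West 1.6151, Central 1.5354, Coastal 9.2498, Highland 4.5561.
Lower quotas: North 2, South 17, East 3, West 1, Central 1, Coastal 9, Highland 4 (sum 37, leaving 3 seats).
Remainders in descending order: West 0.6151, Highland 0.5561, Central 0.5354, South 0.4916, North 0.3910, Coastal 0.2498, East 0.1609.
Largest remainders: West, Highland, Central receive the extra seats.

North 2, South 17, East 3, West 2, Central 2, Coastal 9, Highland 5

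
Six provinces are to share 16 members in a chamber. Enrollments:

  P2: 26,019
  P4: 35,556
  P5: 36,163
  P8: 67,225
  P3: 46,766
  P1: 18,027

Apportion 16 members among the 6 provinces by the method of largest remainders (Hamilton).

Total 229756; standard divisor 229756/16 ≈ 14359.75.
Standard quotas: P2 1.8119, P4 2.4761, P5 2.5184, P8 4.6815, P3 3.2567, P1 1.2554.
Lower quotas: P2 1, P4 2, P5 2, P8 4, P3 3, P1 1 (sum 13, leaving 3 seats).
Remainders in descending order: P2 0.8119, P8 0.6815, P5 0.5184, P4 0.4761, P3 0.2567, P1 0.2554.
The surplus seats go to P2, P8, P5.

P2=2, P4=2, P5=3, P8=5, P3=3, P1=1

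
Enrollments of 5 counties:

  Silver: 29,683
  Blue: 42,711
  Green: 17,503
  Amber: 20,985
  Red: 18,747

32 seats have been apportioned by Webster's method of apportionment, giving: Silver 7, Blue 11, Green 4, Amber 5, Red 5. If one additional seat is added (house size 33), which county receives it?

Silver

Priority for the next seat is population ÷ (current seats + 0.5).
Priorities: Silver 3957.733, Blue 3714.000, Green 3889.556, Amber 3815.455, Red 3408.545.
Highest priority: Silver.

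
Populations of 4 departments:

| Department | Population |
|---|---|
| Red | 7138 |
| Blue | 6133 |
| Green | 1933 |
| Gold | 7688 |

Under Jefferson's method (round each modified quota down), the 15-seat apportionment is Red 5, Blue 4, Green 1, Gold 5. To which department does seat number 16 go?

Priority for the next seat is population ÷ (current seats + 1).
Priorities: Red 1189.667, Blue 1226.600, Green 966.500, Gold 1281.333.
Highest priority: Gold.

Gold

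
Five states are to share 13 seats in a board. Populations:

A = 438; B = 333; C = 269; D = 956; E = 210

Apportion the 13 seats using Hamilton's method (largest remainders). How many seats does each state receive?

A=2, B=2, C=2, D=6, E=1

Standard divisor: 2206 ÷ 13 ≈ 169.692.
Standard quotas: A 2.581, B 1.962, C 1.585, D 5.634, E 1.238.
Lower quotas: A 2, B 1, C 1, D 5, E 1 (sum 10, leaving 3 seats).
Remainders in descending order: B 0.962, D 0.634, C 0.585, A 0.581, E 0.238.
Largest remainders: B, D, C receive the extra seats.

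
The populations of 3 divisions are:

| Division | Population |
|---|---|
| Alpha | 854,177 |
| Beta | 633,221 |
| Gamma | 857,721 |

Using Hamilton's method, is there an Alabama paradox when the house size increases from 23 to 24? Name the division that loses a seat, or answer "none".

none

At 23 seats: Alpha 8, Beta 6, Gamma 9.
At 24 seats: Alpha 9, Beta 6, Gamma 9.
No division's allocation decreased.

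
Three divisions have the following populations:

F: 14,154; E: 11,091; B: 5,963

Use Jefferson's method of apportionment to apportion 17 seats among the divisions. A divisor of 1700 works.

F 8; E 6; B 3

With modified divisor 1700: modified quotas F 8.326, E 6.524, B 3.508.
Rounding down: F 8, E 6, B 3 (total 17).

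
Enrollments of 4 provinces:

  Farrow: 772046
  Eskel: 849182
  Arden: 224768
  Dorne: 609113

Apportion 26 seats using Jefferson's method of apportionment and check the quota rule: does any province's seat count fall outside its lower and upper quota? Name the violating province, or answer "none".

Standard quotas: Farrow 8.176, Eskel 8.993, Arden 2.380, Dorne 6.451.
Jefferson allocation: Farrow 8, Eskel 9, Arden 2, Dorne 7.
Every allocation lies between the lower and upper quota.

none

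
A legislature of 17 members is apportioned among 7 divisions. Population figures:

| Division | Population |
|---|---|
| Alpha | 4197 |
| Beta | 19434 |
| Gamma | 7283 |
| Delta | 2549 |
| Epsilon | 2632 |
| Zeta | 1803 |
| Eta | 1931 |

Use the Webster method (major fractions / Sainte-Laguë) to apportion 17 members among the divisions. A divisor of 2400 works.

Alpha 2, Beta 8, Gamma 3, Delta 1, Epsilon 1, Zeta 1, Eta 1

With modified divisor 2400: modified quotas Alpha 1.749, Beta 8.098, Gamma 3.035, Delta 1.062, Epsilon 1.097, Zeta 0.751, Eta 0.805.
Rounding to the nearest integer: Alpha 2, Beta 8, Gamma 3, Delta 1, Epsilon 1, Zeta 1, Eta 1 (total 17).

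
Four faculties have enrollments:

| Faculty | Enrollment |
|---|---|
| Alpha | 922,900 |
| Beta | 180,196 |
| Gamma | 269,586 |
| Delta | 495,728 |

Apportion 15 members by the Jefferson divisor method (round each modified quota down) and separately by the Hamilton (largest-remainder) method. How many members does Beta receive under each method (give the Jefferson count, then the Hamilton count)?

Jefferson: Alpha 8, Beta 1, Gamma 2, Delta 4.
Hamilton: Alpha 7, Beta 2, Gamma 2, Delta 4.
Beta gets 1 under Jefferson and 2 under Hamilton.

1 and 2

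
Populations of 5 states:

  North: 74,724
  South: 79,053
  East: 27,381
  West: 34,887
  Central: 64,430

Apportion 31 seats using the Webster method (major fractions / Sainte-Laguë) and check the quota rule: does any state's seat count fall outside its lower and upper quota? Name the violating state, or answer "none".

none

Standard quotas: North 8.259, South 8.737, East 3.026, West 3.856, Central 7.121.
Webster allocation: North 8, South 9, East 3, West 4, Central 7.
Every allocation lies between the lower and upper quota.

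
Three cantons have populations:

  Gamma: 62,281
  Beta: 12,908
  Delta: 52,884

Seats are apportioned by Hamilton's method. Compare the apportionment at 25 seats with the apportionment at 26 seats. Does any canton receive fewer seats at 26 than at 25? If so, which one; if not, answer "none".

At 25 seats: Gamma 12, Beta 3, Delta 10.
At 26 seats: Gamma 13, Beta 2, Delta 11.
Beta drops from 3 to 2.

Beta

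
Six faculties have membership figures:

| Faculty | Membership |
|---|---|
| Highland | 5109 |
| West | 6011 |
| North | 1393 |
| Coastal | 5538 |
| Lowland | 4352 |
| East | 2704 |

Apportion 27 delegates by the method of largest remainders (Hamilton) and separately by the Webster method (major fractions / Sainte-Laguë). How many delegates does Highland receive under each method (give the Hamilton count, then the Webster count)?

5 and 6

Hamilton: Highland 5, West 6, North 2, Coastal 6, Lowland 5, East 3.
Webster: Highland 6, West 6, North 1, Coastal 6, Lowland 5, East 3.
Highland gets 5 under Hamilton and 6 under Webster.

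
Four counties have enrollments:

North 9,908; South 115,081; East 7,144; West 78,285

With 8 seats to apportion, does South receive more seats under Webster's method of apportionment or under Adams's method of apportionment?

Webster

Webster: North 0, South 5, East 0, West 3.
Adams: North 1, South 3, East 1, West 3.
South gets 5 under Webster and 3 under Adams.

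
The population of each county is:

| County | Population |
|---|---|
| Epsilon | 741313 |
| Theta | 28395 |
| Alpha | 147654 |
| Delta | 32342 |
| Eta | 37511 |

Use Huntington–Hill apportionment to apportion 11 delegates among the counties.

With divisor 109397: modified quotas Epsilon 6.776, Theta 0.260, Alpha 1.350, Delta 0.296, Eta 0.343.
Geometric-mean thresholds: Epsilon √(6·7)=6.481, Theta (min 1), Alpha √(1·2)=1.414, Delta (min 1), Eta (min 1).
Each quota rounded against its threshold gives Epsilon 7, Theta 1, Alpha 1, Delta 1, Eta 1 (total 11).

Epsilon 7, Theta 1, Alpha 1, Delta 1, Eta 1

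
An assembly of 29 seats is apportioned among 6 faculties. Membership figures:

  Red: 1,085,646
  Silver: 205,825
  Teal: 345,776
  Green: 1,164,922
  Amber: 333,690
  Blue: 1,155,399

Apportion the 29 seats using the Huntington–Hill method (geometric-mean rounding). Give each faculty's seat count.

With divisor 145308: modified quotas Red 7.471, Silver 1.416, Teal 2.380, Green 8.017, Amber 2.296, Blue 7.951.
Geometric-mean thresholds: Red √(7·8)=7.483, Silver √(1·2)=1.414, Teal √(2·3)=2.449, Green √(8·9)=8.485, Amber √(2·3)=2.449, Blue √(7·8)=7.483.
Each quota rounded against its threshold gives Red 7, Silver 2, Teal 2, Green 8, Amber 2, Blue 8 (total 29).

Red=7, Silver=2, Teal=2, Green=8, Amber=2, Blue=8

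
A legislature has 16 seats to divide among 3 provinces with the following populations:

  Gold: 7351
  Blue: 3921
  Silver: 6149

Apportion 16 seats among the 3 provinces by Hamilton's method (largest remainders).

Total 17421; standard divisor 17421/16 ≈ 1088.812.
Standard quotas: Gold 6.7514, Blue 3.6012, Silver 5.6474.
Lower quotas: Gold 6, Blue 3, Silver 5 (sum 14, leaving 2 seats).
Remainders in descending order: Gold 0.7514, Silver 0.6474, Blue 0.6012.
Largest remainders: Gold, Silver receive the extra seats.

Gold 7, Blue 3, Silver 6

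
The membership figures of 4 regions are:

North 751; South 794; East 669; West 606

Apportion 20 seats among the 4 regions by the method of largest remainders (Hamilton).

North: 5, South: 6, East: 5, West: 4

Standard divisor: 2820 ÷ 20 = 141.
Standard quotas: North 5.326, South 5.631, East 4.745, West 4.298.
Lower quotas: North 5, South 5, East 4, West 4 (sum 18, leaving 2 seats).
Remainders in descending order: East 0.745, South 0.631, North 0.326, West 0.298.
Largest remainders: East, South receive the extra seats.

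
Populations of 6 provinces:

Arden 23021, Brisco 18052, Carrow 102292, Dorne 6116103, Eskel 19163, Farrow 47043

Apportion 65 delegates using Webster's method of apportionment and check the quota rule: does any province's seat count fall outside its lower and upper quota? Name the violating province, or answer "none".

Dorne

Standard quotas: Arden 0.237, Brisco 0.185, Carrow 1.051, Dorne 62.847, Eskel 0.197, Farrow 0.483.
Webster allocation: Arden 0, Brisco 0, Carrow 1, Dorne 64, Eskel 0, Farrow 0.
Dorne has quota 62.847 (lower 62, upper 63) but receives 64 — outside the quota interval.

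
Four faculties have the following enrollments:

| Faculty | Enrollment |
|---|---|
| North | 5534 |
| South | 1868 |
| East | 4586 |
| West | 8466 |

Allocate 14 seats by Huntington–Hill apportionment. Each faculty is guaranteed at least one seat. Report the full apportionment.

North 4; South 1; East 3; West 6

With divisor 1435: modified quotas North 3.856, South 1.302, East 3.196, West 5.900.
Geometric-mean thresholds: North √(3·4)=3.464, South √(1·2)=1.414, East √(3·4)=3.464, West √(5·6)=5.477.
Each quota rounded against its threshold gives North 4, South 1, East 3, West 6 (total 14).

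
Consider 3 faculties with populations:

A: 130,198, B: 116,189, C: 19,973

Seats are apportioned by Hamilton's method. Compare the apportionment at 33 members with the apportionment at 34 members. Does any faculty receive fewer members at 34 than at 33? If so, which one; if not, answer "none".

At 33 seats: A 16, B 14, C 3.
At 34 seats: A 17, B 15, C 2.
C drops from 3 to 2.

C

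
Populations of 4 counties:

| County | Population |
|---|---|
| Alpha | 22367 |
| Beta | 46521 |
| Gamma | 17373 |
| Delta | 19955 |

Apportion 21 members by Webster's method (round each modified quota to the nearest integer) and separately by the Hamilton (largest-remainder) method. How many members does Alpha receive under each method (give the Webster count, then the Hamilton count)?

Webster: Alpha 5, Beta 9, Gamma 3, Delta 4.
Hamilton: Alpha 4, Beta 9, Gamma 4, Delta 4.
Alpha gets 5 under Webster and 4 under Hamilton.

5 and 4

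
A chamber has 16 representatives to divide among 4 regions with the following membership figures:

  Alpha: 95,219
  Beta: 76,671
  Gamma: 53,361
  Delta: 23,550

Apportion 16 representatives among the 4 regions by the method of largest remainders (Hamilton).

Standard divisor: 248801 ÷ 16 ≈ 15550.062.
Standard quotas: Alpha 6.1234, Beta 4.9306, Gamma 3.4316, Delta 1.5145.
Lower quotas: Alpha 6, Beta 4, Gamma 3, Delta 1 (sum 14, leaving 2 seats).
Remainders in descending order: Beta 0.9306, Delta 0.5145, Gamma 0.4316, Alpha 0.1234.
Largest remainders: Beta, Delta receive the extra seats.

Alpha=6, Beta=5, Gamma=3, Delta=2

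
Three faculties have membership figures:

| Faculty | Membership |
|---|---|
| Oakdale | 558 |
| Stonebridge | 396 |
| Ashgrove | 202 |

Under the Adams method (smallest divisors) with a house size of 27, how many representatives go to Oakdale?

Standard divisor 1156/27 ≈ 42.815; standard quotas: Oakdale 13.033, Stonebridge 9.249, Ashgrove 4.718.
Rounding up gives 14, 10, 5 = 29 seats, so the divisor must be adjusted.
With modified divisor 45: modified quotas Oakdale 12.400, Stonebridge 8.800, Ashgrove 4.489.
Rounding up: Oakdale 13, Stonebridge 9, Ashgrove 5 (total 27).
Oakdale receives 13.

13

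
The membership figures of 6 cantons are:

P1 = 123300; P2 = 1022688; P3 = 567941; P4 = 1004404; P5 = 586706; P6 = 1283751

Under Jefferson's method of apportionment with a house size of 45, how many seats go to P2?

10

Standard divisor 4588790/45 ≈ 101973.111; standard quotas: P1 1.209, P2 10.029, P3 5.570, P4 9.850, P5 5.754, P6 12.589.
Rounding down gives 1, 10, 5, 9, 5, 12 = 42 seats, so the divisor must be adjusted.
With modified divisor 96200: modified quotas P1 1.282, P2 10.631, P3 5.904, P4 10.441, P5 6.099, P6 13.345.
Rounding down: P1 1, P2 10, P3 5, P4 10, P5 6, P6 13 (total 45).
P2 receives 10.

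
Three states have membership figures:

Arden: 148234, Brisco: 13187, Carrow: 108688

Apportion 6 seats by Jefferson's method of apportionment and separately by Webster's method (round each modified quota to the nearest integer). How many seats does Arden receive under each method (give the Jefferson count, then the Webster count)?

Jefferson: Arden 4, Brisco 0, Carrow 2.
Webster: Arden 3, Brisco 0, Carrow 3.
Arden gets 4 under Jefferson and 3 under Webster.

4 and 3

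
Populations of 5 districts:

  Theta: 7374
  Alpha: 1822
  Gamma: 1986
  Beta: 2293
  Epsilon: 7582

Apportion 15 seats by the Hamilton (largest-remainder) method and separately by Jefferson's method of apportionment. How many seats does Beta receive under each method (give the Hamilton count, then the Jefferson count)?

Hamilton: Theta 5, Alpha 1, Gamma 2, Beta 2, Epsilon 5.
Jefferson: Theta 6, Alpha 1, Gamma 1, Beta 1, Epsilon 6.
Beta gets 2 under Hamilton and 1 under Jefferson.

2 and 1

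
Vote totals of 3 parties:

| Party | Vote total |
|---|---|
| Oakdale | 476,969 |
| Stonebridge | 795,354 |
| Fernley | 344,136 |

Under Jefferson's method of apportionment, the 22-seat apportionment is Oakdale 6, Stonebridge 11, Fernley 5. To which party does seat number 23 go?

Priority for the next seat is population ÷ (current seats + 1).
Priorities: Oakdale 68138.429, Stonebridge 66279.500, Fernley 57356.000.
Highest priority: Oakdale.

Oakdale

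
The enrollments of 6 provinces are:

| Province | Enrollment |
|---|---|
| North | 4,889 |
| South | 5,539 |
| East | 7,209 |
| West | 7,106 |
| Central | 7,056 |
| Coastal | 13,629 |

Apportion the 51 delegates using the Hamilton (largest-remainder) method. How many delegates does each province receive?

North=6, South=6, East=8, West=8, Central=8, Coastal=15

Total 45428; standard divisor 45428/51 ≈ 890.745.
Standard quotas: North 5.4887, South 6.2184, East 8.0932, West 7.9776, Central 7.9215, Coastal 15.3007.
Lower quotas: North 5, South 6, East 8, West 7, Central 7, Coastal 15 (sum 48, leaving 3 seats).
Remainders in descending order: West 0.9776, Central 0.9215, North 0.4887, Coastal 0.3007, South 0.2184, East 0.0932.
Largest remainders: West, Central, North receive the extra seats.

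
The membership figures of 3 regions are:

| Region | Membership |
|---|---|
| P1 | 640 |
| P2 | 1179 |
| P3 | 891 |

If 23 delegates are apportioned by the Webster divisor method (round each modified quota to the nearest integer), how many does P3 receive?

8

Standard divisor 2710/23 ≈ 117.826; standard quotas: P1 5.432, P2 10.006, P3 7.562.
Rounding to the nearest integer gives P1 5, P2 10, P3 8 — total 23, matching the house size, so no adjustment is needed.
P3 receives 8.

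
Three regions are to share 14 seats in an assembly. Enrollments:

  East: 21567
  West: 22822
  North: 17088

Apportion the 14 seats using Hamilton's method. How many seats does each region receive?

East=5, West=5, North=4

Standard divisor: 61477 ÷ 14 ≈ 4391.214.
Standard quotas: East 4.9114, West 5.1972, North 3.8914.
Lower quotas: East 4, West 5, North 3 (sum 12, leaving 2 seats).
Remainders in descending order: East 0.9114, North 0.8914, West 0.1972.
Largest remainders: East, North receive the extra seats.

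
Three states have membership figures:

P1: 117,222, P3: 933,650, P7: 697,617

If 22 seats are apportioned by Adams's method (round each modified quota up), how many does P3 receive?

Standard divisor 1748489/22 ≈ 79476.773; standard quotas: P1 1.475, P3 11.747, P7 8.778.
Rounding up gives 2, 12, 9 = 23 seats, so the divisor must be adjusted.
With modified divisor 86000: modified quotas P1 1.363, P3 10.856, P7 8.112.
Rounding up: P1 2, P3 11, P7 9 (total 22).
P3 receives 11.

11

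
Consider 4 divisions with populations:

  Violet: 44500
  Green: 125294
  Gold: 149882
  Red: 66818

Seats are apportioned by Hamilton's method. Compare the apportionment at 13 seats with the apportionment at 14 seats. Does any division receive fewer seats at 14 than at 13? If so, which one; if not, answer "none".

none

At 13 seats: Violet 2, Green 4, Gold 5, Red 2.
At 14 seats: Violet 2, Green 5, Gold 5, Red 2.
No division's allocation decreased.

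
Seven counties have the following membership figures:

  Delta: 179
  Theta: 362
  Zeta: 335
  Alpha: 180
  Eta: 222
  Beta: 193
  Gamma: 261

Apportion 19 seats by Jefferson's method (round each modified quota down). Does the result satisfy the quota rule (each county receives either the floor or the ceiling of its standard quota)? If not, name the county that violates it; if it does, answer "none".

none

Standard quotas: Delta 1.964, Theta 3.971, Zeta 3.675, Alpha 1.975, Eta 2.435, Beta 2.117, Gamma 2.863.
Jefferson allocation: Delta 2, Theta 4, Zeta 4, Alpha 2, Eta 2, Beta 2, Gamma 3.
Every allocation lies between the lower and upper quota.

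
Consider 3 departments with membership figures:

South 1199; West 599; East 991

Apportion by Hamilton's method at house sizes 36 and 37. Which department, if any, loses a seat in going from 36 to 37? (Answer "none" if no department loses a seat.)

none

At 36 seats: South 15, West 8, East 13.
At 37 seats: South 16, West 8, East 13.
No department's allocation decreased.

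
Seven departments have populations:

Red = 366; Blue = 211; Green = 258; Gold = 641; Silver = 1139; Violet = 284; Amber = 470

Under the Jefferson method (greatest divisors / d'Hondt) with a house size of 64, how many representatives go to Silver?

22

Standard divisor 3369/64 ≈ 52.641; standard quotas: Red 6.953, Blue 4.008, Green 4.901, Gold 12.177, Silver 21.637, Violet 5.395, Amber 8.928.
Rounding down gives 6, 4, 4, 12, 21, 5, 8 = 60 seats, so the divisor must be adjusted.
With modified divisor 50: modified quotas Red 7.320, Blue 4.220, Green 5.160, Gold 12.820, Silver 22.780, Violet 5.680, Amber 9.400.
Rounding down: Red 7, Blue 4, Green 5, Gold 12, Silver 22, Violet 5, Amber 9 (total 64).
Silver receives 22.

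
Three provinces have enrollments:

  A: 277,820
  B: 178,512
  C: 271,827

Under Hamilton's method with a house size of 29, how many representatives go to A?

Total 728159; standard divisor 728159/29 ≈ 25108.931.
Standard quotas: A 11.0646, B 7.1095, C 10.8259.
Lower quotas: A 11, B 7, C 10 (sum 28, leaving 1 seat).
Remainders in descending order: C 0.8259, B 0.1095, A 0.0646.
Largest remainder: C receives the extra seat.
A receives 11.

11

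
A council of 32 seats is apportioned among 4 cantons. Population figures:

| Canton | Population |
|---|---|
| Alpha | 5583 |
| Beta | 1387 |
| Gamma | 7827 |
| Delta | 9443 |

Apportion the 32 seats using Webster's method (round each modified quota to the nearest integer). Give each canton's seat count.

Standard divisor 24240/32 ≈ 757.5; standard quotas: Alpha 7.370, Beta 1.831, Gamma 10.333, Delta 12.466.
Rounding to the nearest integer gives 7, 2, 10, 12 = 31 seats, so the divisor must be adjusted.
With modified divisor 750: modified quotas Alpha 7.444, Beta 1.849, Gamma 10.436, Delta 12.591.
Rounding to the nearest integer: Alpha 7, Beta 2, Gamma 10, Delta 13 (total 32).

Alpha: 7; Beta: 2; Gamma: 10; Delta: 13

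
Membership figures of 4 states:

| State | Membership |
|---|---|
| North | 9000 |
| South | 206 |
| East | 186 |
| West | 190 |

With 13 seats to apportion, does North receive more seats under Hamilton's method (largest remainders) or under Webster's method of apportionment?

Hamilton: North 12, South 1, East 0, West 0.
Webster: North 13, South 0, East 0, West 0.
North gets 12 under Hamilton and 13 under Webster.

Webster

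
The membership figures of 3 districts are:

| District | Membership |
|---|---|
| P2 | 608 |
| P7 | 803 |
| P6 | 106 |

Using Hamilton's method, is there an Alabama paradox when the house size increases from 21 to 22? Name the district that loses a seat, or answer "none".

At 21 seats: P2 8, P7 11, P6 2.
At 22 seats: P2 9, P7 12, P6 1.
P6 drops from 2 to 1.

P6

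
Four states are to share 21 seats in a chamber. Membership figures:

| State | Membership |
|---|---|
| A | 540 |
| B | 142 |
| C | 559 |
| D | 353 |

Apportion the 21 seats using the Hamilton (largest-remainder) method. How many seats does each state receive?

A 7; B 2; C 7; D 5

Standard divisor: 1594 ÷ 21 ≈ 75.905.
Standard quotas: A 7.114, B 1.871, C 7.364, D 4.651.
Lower quotas: A 7, B 1, C 7, D 4 (sum 19, leaving 2 seats).
Remainders in descending order: B 0.871, D 0.651, C 0.364, A 0.114.
Largest remainders: B, D receive the extra seats.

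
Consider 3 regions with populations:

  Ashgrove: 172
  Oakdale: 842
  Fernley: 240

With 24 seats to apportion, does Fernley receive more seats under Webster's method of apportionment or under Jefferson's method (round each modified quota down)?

Webster

Webster: Ashgrove 3, Oakdale 16, Fernley 5.
Jefferson: Ashgrove 3, Oakdale 17, Fernley 4.
Fernley gets 5 under Webster and 4 under Jefferson.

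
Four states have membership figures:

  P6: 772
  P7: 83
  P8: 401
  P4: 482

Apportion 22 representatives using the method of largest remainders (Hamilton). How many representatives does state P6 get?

Standard divisor: 1738 ÷ 22 = 79.
Standard quotas: P6 9.772, P7 1.051, P8 5.076, P4 6.101.
Lower quotas: P6 9, P7 1, P8 5, P4 6 (sum 21, leaving 1 seat).
Remainders in descending order: P6 0.772, P4 0.101, P8 0.076, P7 0.051.
Largest remainder: P6 receives the extra seat.
P6 receives 10.

10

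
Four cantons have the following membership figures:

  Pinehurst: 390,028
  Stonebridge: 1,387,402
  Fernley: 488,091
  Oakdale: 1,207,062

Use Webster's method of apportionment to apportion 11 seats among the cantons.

Pinehurst=1, Stonebridge=4, Fernley=2, Oakdale=4

Standard divisor 3472583/11 ≈ 315689.364; standard quotas: Pinehurst 1.235, Stonebridge 4.395, Fernley 1.546, Oakdale 3.824.
Rounding to the nearest integer gives Pinehurst 1, Stonebridge 4, Fernley 2, Oakdale 4 — total 11, matching the house size, so no adjustment is needed.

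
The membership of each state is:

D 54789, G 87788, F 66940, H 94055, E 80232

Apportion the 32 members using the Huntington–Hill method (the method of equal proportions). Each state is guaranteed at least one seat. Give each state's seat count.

D=5, G=7, F=5, H=8, E=7

With divisor 12236: modified quotas D 4.478, G 7.175, F 5.471, H 7.687, E 6.557.
Geometric-mean thresholds: D √(4·5)=4.472, G √(7·8)=7.483, F √(5·6)=5.477, H √(7·8)=7.483, E √(6·7)=6.481.
Each quota rounded against its threshold gives D 5, G 7, F 5, H 8, E 7 (total 32).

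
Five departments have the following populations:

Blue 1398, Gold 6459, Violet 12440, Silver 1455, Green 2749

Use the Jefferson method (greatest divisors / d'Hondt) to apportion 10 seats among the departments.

Standard divisor 24501/10 ≈ 2450.1; standard quotas: Blue 0.571, Gold 2.636, Violet 5.077, Silver 0.594, Green 1.122.
Rounding down gives 0, 2, 5, 0, 1 = 8 seats, so the divisor must be adjusted.
With modified divisor 1900: modified quotas Blue 0.736, Gold 3.399, Violet 6.547, Silver 0.766, Green 1.447.
Rounding down: Blue 0, Gold 3, Violet 6, Silver 0, Green 1 (total 10).

Blue 0, Gold 3, Violet 6, Silver 0, Green 1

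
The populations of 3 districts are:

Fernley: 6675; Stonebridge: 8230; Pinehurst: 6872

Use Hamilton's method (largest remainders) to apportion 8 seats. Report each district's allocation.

Standard divisor: 21777 ÷ 8 ≈ 2722.125.
Standard quotas: Fernley 2.4521, Stonebridge 3.0234, Pinehurst 2.5245.
Lower quotas: Fernley 2, Stonebridge 3, Pinehurst 2 (sum 7, leaving 1 seat).
Remainders in descending order: Pinehurst 0.5245, Fernley 0.4521, Stonebridge 0.0234.
Largest remainder: Pinehurst receives the extra seat.

Fernley 2, Stonebridge 3, Pinehurst 3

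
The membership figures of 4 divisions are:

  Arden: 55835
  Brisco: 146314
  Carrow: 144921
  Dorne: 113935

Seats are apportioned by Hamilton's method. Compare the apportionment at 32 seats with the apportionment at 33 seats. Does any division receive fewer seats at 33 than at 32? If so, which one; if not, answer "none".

none

At 32 seats: Arden 4, Brisco 10, Carrow 10, Dorne 8.
At 33 seats: Arden 4, Brisco 11, Carrow 10, Dorne 8.
No division's allocation decreased.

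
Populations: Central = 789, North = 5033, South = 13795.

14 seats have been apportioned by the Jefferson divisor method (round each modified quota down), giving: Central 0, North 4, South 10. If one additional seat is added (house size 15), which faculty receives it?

Priority for the next seat is population ÷ (current seats + 1).
Priorities: Central 789.000, North 1006.600, South 1254.091.
Highest priority: South.

South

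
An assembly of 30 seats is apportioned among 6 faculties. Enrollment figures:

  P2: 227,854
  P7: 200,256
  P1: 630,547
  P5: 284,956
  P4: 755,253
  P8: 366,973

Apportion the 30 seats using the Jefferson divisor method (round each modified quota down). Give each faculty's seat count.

P2=3, P7=2, P1=8, P5=3, P4=10, P8=4

Standard divisor 2465839/30 ≈ 82194.633; standard quotas: P2 2.772, P7 2.436, P1 7.671, P5 3.467, P4 9.189, P8 4.465.
Rounding down gives 2, 2, 7, 3, 9, 4 = 27 seats, so the divisor must be adjusted.
With modified divisor 74500: modified quotas P2 3.058, P7 2.688, P1 8.464, P5 3.825, P4 10.138, P8 4.926.
Rounding down: P2 3, P7 2, P1 8, P5 3, P4 10, P8 4 (total 30).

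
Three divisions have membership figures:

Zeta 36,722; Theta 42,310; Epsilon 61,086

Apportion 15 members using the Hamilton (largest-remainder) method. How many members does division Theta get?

Total 140118; standard divisor 140118/15 ≈ 9341.2.
Standard quotas: Zeta 3.9312, Theta 4.5294, Epsilon 6.5394.
Lower quotas: Zeta 3, Theta 4, Epsilon 6 (sum 13, leaving 2 seats).
Remainders in descending order: Zeta 0.9312, Epsilon 0.5394, Theta 0.5294.
The surplus seats go to Zeta, Epsilon.
Theta receives 4.

4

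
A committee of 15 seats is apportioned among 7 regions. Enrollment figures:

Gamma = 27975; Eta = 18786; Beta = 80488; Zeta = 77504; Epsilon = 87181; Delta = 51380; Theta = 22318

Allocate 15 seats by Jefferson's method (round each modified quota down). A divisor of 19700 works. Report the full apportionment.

Gamma 1; Eta 0; Beta 4; Zeta 3; Epsilon 4; Delta 2; Theta 1

With modified divisor 19700: modified quotas Gamma 1.420, Eta 0.954, Beta 4.086, Zeta 3.934, Epsilon 4.425, Delta 2.608, Theta 1.133.
Rounding down: Gamma 1, Eta 0, Beta 4, Zeta 3, Epsilon 4, Delta 2, Theta 1 (total 15).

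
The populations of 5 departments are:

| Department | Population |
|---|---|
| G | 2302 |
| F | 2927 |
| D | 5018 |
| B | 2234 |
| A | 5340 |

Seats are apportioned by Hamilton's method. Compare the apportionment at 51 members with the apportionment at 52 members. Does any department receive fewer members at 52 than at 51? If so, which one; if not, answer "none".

At 51 seats: G 7, F 8, D 14, B 7, A 15.
At 52 seats: G 7, F 8, D 15, B 6, A 16.
B drops from 7 to 6.

B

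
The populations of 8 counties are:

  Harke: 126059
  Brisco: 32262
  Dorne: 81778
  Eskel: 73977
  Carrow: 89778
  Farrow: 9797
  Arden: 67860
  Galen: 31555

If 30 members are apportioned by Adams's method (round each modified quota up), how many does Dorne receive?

5

Standard divisor 513066/30 ≈ 17102.2; standard quotas: Harke 7.371, Brisco 1.886, Dorne 4.782, Eskel 4.326, Carrow 5.250, Farrow 0.573, Arden 3.968, Galen 1.845.
Rounding up gives 8, 2, 5, 5, 6, 1, 4, 2 = 33 seats, so the divisor must be adjusted.
With modified divisor 19500: modified quotas Harke 6.465, Brisco 1.654, Dorne 4.194, Eskel 3.794, Carrow 4.604, Farrow 0.502, Arden 3.480, Galen 1.618.
Rounding up: Harke 7, Brisco 2, Dorne 5, Eskel 4, Carrow 5, Farrow 1, Arden 4, Galen 2 (total 30).
Dorne receives 5.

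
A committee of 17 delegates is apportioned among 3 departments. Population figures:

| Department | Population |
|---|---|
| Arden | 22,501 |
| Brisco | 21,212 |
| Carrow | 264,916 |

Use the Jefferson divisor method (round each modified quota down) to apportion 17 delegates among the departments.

Arden 1, Brisco 1, Carrow 15

Standard divisor 308629/17 ≈ 18154.647; standard quotas: Arden 1.239, Brisco 1.168, Carrow 14.592.
Rounding down gives 1, 1, 14 = 16 seats, so the divisor must be adjusted.
With modified divisor 17100: modified quotas Arden 1.316, Brisco 1.240, Carrow 15.492.
Rounding down: Arden 1, Brisco 1, Carrow 15 (total 17).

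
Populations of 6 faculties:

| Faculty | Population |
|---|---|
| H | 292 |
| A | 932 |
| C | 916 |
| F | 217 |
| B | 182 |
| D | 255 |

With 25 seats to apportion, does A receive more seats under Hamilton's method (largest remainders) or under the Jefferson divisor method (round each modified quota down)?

Jefferson

Hamilton: H 3, A 8, C 8, F 2, B 2, D 2.
Jefferson: H 2, A 9, C 9, F 2, B 1, D 2.
A gets 8 under Hamilton and 9 under Jefferson.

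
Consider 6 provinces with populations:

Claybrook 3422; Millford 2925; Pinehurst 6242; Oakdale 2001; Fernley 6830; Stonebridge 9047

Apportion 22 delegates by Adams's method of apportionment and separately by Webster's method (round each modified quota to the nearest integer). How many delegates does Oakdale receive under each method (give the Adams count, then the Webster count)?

Adams: Claybrook 3, Millford 2, Pinehurst 4, Oakdale 2, Fernley 5, Stonebridge 6.
Webster: Claybrook 2, Millford 2, Pinehurst 5, Oakdale 1, Fernley 5, Stonebridge 7.
Oakdale gets 2 under Adams and 1 under Webster.

2 and 1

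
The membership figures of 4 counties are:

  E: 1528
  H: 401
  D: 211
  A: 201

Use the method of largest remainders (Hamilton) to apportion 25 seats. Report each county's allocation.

E 17, H 4, D 2, A 2

Total 2341; standard divisor 2341/25 ≈ 93.64.
Standard quotas: E 16.318, H 4.282, D 2.253, A 2.147.
Lower quotas: E 16, H 4, D 2, A 2 (sum 24, leaving 1 seat).
Remainders in descending order: E 0.318, H 0.282, D 0.253, A 0.147.
Largest remainder: E receives the extra seat.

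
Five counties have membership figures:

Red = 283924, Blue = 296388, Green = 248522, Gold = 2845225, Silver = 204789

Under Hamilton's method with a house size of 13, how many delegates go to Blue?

Total 3878848; standard divisor 3878848/13 ≈ 298372.923.
Standard quotas: Red 0.9516, Blue 0.9933, Green 0.8329, Gold 9.5358, Silver 0.6864.
Lower quotas: Red 0, Blue 0, Green 0, Gold 9, Silver 0 (sum 9, leaving 4 seats).
Remainders in descending order: Blue 0.9933, Red 0.9516, Green 0.8329, Silver 0.6864, Gold 0.5358.
The surplus seats go to Blue, Red, Green, Silver.
Blue receives 1.

1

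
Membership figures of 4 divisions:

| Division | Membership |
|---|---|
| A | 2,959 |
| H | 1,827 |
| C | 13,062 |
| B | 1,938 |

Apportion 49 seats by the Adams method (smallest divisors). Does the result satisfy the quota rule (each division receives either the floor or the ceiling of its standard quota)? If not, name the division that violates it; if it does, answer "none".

C

Standard quotas: A 7.328, H 4.525, C 32.348, B 4.799.
Adams allocation: A 8, H 5, C 31, B 5.
C has quota 32.348 (lower 32, upper 33) but receives 31 — outside the quota interval.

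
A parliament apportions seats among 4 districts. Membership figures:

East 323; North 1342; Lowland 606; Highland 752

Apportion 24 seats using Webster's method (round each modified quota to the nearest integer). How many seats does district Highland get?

Standard divisor 3023/24 ≈ 125.958; standard quotas: East 2.564, North 10.654, Lowland 4.811, Highland 5.970.
Rounding to the nearest integer gives 3, 11, 5, 6 = 25 seats, so the divisor must be adjusted.
With modified divisor 128.09: modified quotas East 2.522, North 10.477, Lowland 4.731, Highland 5.871.
Rounding to the nearest integer: East 3, North 10, Lowland 5, Highland 6 (total 24).
Highland receives 6.

6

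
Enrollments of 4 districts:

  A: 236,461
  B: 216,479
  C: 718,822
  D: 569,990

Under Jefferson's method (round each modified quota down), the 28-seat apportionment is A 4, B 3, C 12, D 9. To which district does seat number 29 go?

Priority for the next seat is population ÷ (current seats + 1).
Priorities: A 47292.200, B 54119.750, C 55294.000, D 56999.000.
Highest priority: D.

D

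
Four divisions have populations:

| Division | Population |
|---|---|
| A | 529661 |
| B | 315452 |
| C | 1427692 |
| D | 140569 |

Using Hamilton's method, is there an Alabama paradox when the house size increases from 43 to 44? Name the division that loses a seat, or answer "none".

D

At 43 seats: A 9, B 6, C 25, D 3.
At 44 seats: A 10, B 6, C 26, D 2.
D drops from 3 to 2.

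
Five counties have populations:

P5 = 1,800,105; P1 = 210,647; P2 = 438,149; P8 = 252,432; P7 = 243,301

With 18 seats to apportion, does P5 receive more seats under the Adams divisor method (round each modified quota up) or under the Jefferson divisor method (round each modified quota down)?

Adams: P5 9, P1 2, P2 3, P8 2, P7 2.
Jefferson: P5 12, P1 1, P2 3, P8 1, P7 1.
P5 gets 9 under Adams and 12 under Jefferson.

Jefferson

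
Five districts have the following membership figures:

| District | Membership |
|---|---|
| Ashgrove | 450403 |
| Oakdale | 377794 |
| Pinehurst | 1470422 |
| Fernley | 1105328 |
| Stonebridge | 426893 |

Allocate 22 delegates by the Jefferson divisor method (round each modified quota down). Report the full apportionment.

Standard divisor 3830840/22 ≈ 174129.091; standard quotas: Ashgrove 2.587, Oakdale 2.170, Pinehurst 8.444, Fernley 6.348, Stonebridge 2.452.
Rounding down gives 2, 2, 8, 6, 2 = 20 seats, so the divisor must be adjusted.
With modified divisor 154000: modified quotas Ashgrove 2.925, Oakdale 2.453, Pinehurst 9.548, Fernley 7.177, Stonebridge 2.772.
Rounding down: Ashgrove 2, Oakdale 2, Pinehurst 9, Fernley 7, Stonebridge 2 (total 22).

Ashgrove: 2; Oakdale: 2; Pinehurst: 9; Fernley: 7; Stonebridge: 2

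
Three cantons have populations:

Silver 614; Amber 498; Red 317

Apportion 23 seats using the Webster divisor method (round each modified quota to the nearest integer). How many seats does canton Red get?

Standard divisor 1429/23 ≈ 62.13; standard quotas: Silver 9.882, Amber 8.015, Red 5.102.
Rounding to the nearest integer gives Silver 10, Amber 8, Red 5 — total 23, matching the house size, so no adjustment is needed.
Red receives 5.

5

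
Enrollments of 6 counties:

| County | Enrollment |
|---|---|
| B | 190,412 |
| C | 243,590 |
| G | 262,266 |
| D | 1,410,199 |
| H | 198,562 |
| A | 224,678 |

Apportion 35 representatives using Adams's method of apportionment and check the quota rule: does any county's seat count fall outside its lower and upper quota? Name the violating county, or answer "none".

Standard quotas: B 2.634, C 3.370, G 3.629, D 19.511, H 2.747, A 3.109.
Adams allocation: B 3, C 4, G 4, D 18, H 3, A 3.
D has quota 19.511 (lower 19, upper 20) but receives 18 — outside the quota interval.

D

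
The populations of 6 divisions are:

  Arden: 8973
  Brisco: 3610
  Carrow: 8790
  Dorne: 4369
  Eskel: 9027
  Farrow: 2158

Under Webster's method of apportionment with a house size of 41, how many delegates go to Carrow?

10

Standard divisor 36927/41 ≈ 900.659; standard quotas: Arden 9.963, Brisco 4.008, Carrow 9.760, Dorne 4.851, Eskel 10.023, Farrow 2.396.
Rounding to the nearest integer gives Arden 10, Brisco 4, Carrow 10, Dorne 5, Eskel 10, Farrow 2 — total 41, matching the house size, so no adjustment is needed.
Carrow receives 10.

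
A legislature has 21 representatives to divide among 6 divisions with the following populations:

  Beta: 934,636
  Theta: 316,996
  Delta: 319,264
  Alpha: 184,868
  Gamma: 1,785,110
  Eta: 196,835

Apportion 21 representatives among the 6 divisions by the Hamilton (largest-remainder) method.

The standard divisor is 3737709/21 ≈ 177986.143.
Standard quotas: Beta 5.2512, Theta 1.7810, Delta 1.7938, Alpha 1.0387, Gamma 10.0295, Eta 1.1059.
Lower quotas: Beta 5, Theta 1, Delta 1, Alpha 1, Gamma 10, Eta 1 (sum 19, leaving 2 seats).
Remainders in descending order: Delta 0.7938, Theta 0.7810, Beta 0.2512, Eta 0.1059, Alpha 0.0387, Gamma 0.0295.
The surplus seats go to Delta, Theta.

Beta 5, Theta 2, Delta 2, Alpha 1, Gamma 10, Eta 1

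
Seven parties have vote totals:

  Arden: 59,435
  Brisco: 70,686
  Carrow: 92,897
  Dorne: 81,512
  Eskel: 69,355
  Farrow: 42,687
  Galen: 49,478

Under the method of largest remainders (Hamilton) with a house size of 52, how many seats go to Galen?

5

The standard divisor is 466050/52 ≈ 8962.5.
Standard quotas: Arden 6.6315, Brisco 7.8869, Carrow 10.3651, Dorne 9.0948, Eskel 7.7384, Farrow 4.7628, Galen 5.5206.
Lower quotas: Arden 6, Brisco 7, Carrow 10, Dorne 9, Eskel 7, Farrow 4, Galen 5 (sum 48, leaving 4 seats).
Remainders in descending order: Brisco 0.8869, Farrow 0.7628, Eskel 0.7384, Arden 0.6315, Galen 0.5206, Carrow 0.3651, Dorne 0.0948.
Largest remainders: Brisco, Farrow, Eskel, Arden receive the extra seats.
Galen receives 5.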